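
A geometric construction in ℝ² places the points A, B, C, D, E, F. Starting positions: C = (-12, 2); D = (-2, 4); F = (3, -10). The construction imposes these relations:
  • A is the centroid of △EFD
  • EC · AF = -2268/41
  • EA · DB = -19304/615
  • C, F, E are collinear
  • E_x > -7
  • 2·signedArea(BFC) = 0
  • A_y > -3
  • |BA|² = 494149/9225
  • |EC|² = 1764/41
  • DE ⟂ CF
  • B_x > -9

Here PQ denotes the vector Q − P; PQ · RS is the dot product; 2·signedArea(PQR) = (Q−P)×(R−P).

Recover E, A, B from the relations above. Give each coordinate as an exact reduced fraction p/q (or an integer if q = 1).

A = (-241/123, -332/123)
B = (-366/41, -94/205)
E = (-282/41, -86/41)

1. E_x = -282/41  [C, F, E are collinear ∩ DE ⟂ CF]
2. E_y = -86/41  [C, F, E are collinear ∩ DE ⟂ CF]
   → E = (-282/41, -86/41)
3. A_x = -241/123  [A is the centroid of △EFD]
4. A_y = -332/123  [A is the centroid of △EFD]
   → A = (-241/123, -332/123)
5. B_x = -366/41  [2·signedArea(BFC) = 0 ∩ EA · DB = -19304/615]
6. B_y = -94/205  [2·signedArea(BFC) = 0 ∩ EA · DB = -19304/615]
   → B = (-366/41, -94/205)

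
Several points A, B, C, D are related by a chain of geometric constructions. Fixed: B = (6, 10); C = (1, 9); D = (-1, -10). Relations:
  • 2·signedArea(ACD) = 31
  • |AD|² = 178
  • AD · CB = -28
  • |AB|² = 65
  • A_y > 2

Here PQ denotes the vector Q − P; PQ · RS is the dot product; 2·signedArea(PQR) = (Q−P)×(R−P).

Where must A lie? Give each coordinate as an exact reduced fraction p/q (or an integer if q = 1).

1. A_x = 2  [AD · CB = -28 ∩ 2·signedArea(ACD) = 31]
2. A_y = 3  [AD · CB = -28 ∩ 2·signedArea(ACD) = 31]
   → A = (2, 3)

A = (2, 3)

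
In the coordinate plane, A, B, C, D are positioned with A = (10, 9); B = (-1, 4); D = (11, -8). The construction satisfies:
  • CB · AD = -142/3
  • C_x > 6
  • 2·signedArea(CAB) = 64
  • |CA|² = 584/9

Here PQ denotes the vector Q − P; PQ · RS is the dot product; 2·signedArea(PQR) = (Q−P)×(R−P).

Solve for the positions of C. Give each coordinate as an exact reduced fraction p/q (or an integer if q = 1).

C = (20/3, 5/3)

1. C_x = 20/3  [CB · AD = -142/3 ∩ 2·signedArea(CAB) = 64]
2. C_y = 5/3  [CB · AD = -142/3 ∩ 2·signedArea(CAB) = 64]
   → C = (20/3, 5/3)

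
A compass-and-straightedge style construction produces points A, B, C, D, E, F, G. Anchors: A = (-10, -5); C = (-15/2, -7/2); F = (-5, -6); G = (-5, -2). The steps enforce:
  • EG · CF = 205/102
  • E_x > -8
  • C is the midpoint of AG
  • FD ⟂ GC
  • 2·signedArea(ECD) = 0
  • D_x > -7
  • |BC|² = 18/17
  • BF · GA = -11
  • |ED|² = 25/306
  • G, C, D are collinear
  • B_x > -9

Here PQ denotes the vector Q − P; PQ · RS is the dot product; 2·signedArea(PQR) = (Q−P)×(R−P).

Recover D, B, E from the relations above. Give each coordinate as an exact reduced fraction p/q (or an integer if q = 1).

B = (-285/34, -137/34)
D = (-115/17, -52/17)
E = (-715/102, -109/34)

1. D_x = -115/17  [G, C, D are collinear ∩ FD ⟂ GC]
2. D_y = -52/17  [G, C, D are collinear ∩ FD ⟂ GC]
   → D = (-115/17, -52/17)
3. B_x = -285/34  [line 5·x + 3·y + 54 = 0 ∩ |BC|² = 18/17]
4. B_y = -137/34  [line 5·x + 3·y + 54 = 0 ∩ |BC|² = 18/17]
   → B = (-285/34, -137/34)
5. E_x = -715/102  [2·signedArea(ECD) = 0 ∩ EG · CF = 205/102]
6. E_y = -109/34  [2·signedArea(ECD) = 0 ∩ EG · CF = 205/102]
   → E = (-715/102, -109/34)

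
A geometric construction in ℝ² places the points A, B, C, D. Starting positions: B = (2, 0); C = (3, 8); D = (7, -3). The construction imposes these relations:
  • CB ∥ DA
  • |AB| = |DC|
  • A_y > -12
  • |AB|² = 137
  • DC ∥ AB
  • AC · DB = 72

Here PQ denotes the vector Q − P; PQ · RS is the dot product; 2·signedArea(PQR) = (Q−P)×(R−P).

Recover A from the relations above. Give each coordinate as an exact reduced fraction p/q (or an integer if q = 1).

1. A_x = 6  [DC ∥ AB ∩ CB ∥ DA]
2. A_y = -11  [DC ∥ AB ∩ CB ∥ DA]
   → A = (6, -11)

A = (6, -11)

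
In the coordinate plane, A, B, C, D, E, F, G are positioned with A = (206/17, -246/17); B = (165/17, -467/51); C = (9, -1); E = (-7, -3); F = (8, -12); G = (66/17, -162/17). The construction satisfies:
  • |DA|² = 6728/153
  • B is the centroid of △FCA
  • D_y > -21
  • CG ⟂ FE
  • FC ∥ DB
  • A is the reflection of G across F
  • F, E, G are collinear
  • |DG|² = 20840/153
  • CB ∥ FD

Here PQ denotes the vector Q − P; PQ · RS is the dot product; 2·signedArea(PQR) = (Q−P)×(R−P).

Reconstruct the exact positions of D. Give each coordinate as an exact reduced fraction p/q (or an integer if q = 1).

1. D_x = 148/17  [FC ∥ DB ∩ CB ∥ FD]
2. D_y = -1028/51  [FC ∥ DB ∩ CB ∥ FD]
   → D = (148/17, -1028/51)

D = (148/17, -1028/51)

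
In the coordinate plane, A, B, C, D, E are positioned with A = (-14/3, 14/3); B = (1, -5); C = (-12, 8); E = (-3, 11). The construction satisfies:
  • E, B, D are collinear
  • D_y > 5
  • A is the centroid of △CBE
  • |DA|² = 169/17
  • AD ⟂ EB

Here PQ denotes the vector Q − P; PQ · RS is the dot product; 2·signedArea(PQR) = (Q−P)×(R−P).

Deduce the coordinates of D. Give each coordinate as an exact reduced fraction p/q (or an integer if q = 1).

D = (-82/51, 277/51)

1. D_x = -82/51  [E, B, D are collinear ∩ AD ⟂ EB]
2. D_y = 277/51  [E, B, D are collinear ∩ AD ⟂ EB]
   → D = (-82/51, 277/51)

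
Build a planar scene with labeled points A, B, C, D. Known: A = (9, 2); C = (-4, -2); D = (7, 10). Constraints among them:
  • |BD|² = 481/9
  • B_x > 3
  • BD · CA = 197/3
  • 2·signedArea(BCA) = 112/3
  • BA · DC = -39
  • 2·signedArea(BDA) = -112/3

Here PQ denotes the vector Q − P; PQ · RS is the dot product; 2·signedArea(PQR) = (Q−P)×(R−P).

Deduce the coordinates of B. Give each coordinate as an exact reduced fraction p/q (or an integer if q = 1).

1. B_x = 4  [BA · DC = -39 ∩ 2·signedArea(BCA) = 112/3]
2. B_y = 10/3  [BA · DC = -39 ∩ 2·signedArea(BCA) = 112/3]
   → B = (4, 10/3)

B = (4, 10/3)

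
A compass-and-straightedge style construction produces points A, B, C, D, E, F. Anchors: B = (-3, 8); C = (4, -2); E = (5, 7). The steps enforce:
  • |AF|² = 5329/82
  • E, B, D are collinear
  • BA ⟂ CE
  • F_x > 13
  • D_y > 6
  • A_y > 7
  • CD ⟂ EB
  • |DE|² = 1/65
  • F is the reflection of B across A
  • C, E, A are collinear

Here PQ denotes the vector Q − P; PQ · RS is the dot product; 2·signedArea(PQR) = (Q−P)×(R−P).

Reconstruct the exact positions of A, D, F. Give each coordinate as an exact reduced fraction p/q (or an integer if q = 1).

A = (411/82, 583/82)
D = (333/65, 454/65)
F = (534/41, 255/41)

1. A_x = 411/82  [C, E, A are collinear ∩ BA ⟂ CE]
2. A_y = 583/82  [C, E, A are collinear ∩ BA ⟂ CE]
   → A = (411/82, 583/82)
3. D_x = 333/65  [E, B, D are collinear ∩ CD ⟂ EB]
4. D_y = 454/65  [E, B, D are collinear ∩ CD ⟂ EB]
   → D = (333/65, 454/65)
5. F_x = 534/41  [F is the reflection of B across A]
6. F_y = 255/41  [F is the reflection of B across A]
   → F = (534/41, 255/41)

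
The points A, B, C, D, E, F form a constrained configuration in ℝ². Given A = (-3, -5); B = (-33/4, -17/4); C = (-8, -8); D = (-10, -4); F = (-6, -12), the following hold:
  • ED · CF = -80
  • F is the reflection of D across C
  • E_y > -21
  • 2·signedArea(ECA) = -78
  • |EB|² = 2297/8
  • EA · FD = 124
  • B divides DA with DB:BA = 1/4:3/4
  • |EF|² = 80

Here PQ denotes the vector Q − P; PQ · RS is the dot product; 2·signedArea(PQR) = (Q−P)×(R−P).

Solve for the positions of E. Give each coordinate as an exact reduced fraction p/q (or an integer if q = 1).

E = (-2, -20)

1. E_x = -2  [EA · FD = 124 ∩ 2·signedArea(ECA) = -78]
2. E_y = -20  [EA · FD = 124 ∩ 2·signedArea(ECA) = -78]
   → E = (-2, -20)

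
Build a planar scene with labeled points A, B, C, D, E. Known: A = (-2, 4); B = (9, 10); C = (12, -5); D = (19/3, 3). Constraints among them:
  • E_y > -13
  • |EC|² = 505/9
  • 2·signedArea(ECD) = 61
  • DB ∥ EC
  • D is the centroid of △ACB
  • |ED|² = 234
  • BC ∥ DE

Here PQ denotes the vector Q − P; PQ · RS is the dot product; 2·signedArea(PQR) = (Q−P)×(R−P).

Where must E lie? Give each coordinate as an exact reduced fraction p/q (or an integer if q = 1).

E = (28/3, -12)

1. E_x = 28/3  [DB ∥ EC ∩ BC ∥ DE]
2. E_y = -12  [DB ∥ EC ∩ BC ∥ DE]
   → E = (28/3, -12)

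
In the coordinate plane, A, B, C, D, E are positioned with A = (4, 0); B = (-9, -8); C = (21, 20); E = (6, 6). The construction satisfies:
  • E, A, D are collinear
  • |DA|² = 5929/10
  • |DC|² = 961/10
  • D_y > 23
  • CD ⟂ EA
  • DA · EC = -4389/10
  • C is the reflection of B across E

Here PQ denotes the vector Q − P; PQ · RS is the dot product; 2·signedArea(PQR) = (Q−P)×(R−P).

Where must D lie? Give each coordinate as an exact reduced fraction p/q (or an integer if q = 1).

1. D_x = 117/10  [E, A, D are collinear ∩ CD ⟂ EA]
2. D_y = 231/10  [E, A, D are collinear ∩ CD ⟂ EA]
   → D = (117/10, 231/10)

D = (117/10, 231/10)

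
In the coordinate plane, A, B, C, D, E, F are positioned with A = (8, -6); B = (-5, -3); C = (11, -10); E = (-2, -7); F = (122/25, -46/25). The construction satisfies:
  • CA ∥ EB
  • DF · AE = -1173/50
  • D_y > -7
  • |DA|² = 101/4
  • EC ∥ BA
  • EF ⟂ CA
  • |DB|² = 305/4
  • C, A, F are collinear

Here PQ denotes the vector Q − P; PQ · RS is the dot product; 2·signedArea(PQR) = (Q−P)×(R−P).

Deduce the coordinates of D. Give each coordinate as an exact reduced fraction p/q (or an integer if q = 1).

D = (3, -13/2)

1. D_x = 3  [line 10·x + 1·y + -47/2 = 0 ∩ |DA|² = 101/4]
2. D_y = -13/2  [line 10·x + 1·y + -47/2 = 0 ∩ |DA|² = 101/4]
   → D = (3, -13/2)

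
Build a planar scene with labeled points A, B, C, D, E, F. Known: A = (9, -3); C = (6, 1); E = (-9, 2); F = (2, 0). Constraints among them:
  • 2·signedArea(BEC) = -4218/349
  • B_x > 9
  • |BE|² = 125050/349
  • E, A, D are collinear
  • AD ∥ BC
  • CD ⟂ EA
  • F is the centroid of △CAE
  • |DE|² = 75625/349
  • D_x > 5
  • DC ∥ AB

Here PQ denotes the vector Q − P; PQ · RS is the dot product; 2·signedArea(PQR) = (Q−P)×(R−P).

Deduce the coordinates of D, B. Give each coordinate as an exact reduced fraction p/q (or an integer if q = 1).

1. D_x = 1809/349  [E, A, D are collinear ∩ CD ⟂ EA]
2. D_y = -677/349  [E, A, D are collinear ∩ CD ⟂ EA]
   → D = (1809/349, -677/349)
3. B_x = 3426/349  [AD ∥ BC ∩ DC ∥ AB]
4. B_y = -21/349  [AD ∥ BC ∩ DC ∥ AB]
   → B = (3426/349, -21/349)

B = (3426/349, -21/349)
D = (1809/349, -677/349)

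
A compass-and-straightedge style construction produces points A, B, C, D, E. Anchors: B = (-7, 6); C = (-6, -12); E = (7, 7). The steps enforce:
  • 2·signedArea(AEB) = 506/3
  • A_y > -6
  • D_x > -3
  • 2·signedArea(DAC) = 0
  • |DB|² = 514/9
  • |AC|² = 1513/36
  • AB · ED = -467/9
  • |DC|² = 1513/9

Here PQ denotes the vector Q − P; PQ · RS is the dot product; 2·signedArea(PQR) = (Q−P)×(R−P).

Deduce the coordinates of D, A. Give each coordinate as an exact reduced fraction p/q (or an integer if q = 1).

1. A_x = -4  [line 1·x + -14·y + -233/3 = 0 ∩ |AC|² = 1513/36]
2. A_y = -35/6  [line 1·x + -14·y + -233/3 = 0 ∩ |AC|² = 1513/36]
   → A = (-4, -35/6)
3. D_x = -2  [2·signedArea(DAC) = 0 ∩ AB · ED = -467/9]
4. D_y = 1/3  [2·signedArea(DAC) = 0 ∩ AB · ED = -467/9]
   → D = (-2, 1/3)

A = (-4, -35/6)
D = (-2, 1/3)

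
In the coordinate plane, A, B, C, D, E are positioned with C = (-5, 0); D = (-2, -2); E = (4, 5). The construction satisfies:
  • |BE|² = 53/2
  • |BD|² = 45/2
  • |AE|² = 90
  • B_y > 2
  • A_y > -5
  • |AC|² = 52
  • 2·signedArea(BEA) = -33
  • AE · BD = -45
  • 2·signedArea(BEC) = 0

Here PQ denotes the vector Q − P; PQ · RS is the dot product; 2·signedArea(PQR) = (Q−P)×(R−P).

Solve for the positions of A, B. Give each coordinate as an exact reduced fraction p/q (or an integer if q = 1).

1. B_x = -1/2  [line 5·x + -9·y + 25 = 0 ∩ |BD|² = 45/2]
2. B_y = 5/2  [line 5·x + -9·y + 25 = 0 ∩ |BD|² = 45/2]
   → B = (-1/2, 5/2)
3. A_x = 1  [AE · BD = -45 ∩ 2·signedArea(BEA) = -33]
4. A_y = -4  [AE · BD = -45 ∩ 2·signedArea(BEA) = -33]
   → A = (1, -4)

A = (1, -4)
B = (-1/2, 5/2)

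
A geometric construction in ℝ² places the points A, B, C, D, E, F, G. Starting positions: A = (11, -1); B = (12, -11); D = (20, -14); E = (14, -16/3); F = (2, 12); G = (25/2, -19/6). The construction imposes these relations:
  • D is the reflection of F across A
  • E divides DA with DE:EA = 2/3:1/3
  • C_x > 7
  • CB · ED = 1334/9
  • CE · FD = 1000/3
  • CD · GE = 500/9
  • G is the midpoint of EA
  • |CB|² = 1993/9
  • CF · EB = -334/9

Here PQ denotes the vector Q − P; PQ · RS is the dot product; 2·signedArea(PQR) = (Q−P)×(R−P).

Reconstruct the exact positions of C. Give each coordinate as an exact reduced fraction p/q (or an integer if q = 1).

1. C_x = 8  [CF · EB = -334/9 ∩ CD · GE = 500/9]
2. C_y = 10/3  [CF · EB = -334/9 ∩ CD · GE = 500/9]
   → C = (8, 10/3)

C = (8, 10/3)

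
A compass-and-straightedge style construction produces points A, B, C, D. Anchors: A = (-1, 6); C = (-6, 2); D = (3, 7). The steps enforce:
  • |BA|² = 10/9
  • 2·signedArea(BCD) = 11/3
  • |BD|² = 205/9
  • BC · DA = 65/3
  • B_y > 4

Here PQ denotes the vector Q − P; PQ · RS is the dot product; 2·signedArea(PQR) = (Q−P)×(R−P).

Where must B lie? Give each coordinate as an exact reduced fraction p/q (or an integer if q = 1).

B = (-4/3, 5)

1. B_x = -4/3  [BC · DA = 65/3 ∩ 2·signedArea(BCD) = 11/3]
2. B_y = 5  [BC · DA = 65/3 ∩ 2·signedArea(BCD) = 11/3]
   → B = (-4/3, 5)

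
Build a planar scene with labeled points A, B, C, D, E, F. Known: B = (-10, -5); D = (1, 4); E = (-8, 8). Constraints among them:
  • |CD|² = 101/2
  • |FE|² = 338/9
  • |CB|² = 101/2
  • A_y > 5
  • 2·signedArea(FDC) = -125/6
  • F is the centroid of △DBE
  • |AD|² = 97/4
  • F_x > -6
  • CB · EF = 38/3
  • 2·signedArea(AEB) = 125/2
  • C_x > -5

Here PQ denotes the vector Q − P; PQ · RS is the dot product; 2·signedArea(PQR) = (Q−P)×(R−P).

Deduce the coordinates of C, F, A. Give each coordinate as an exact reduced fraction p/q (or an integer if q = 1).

A = (-7/2, 6)
C = (-9/2, -1/2)
F = (-17/3, 7/3)

1. F_x = -17/3  [F is the centroid of △DBE]
2. F_y = 7/3  [F is the centroid of △DBE]
   → F = (-17/3, 7/3)
3. A_x = -7/2  [line 13·x + -2·y + 115/2 = 0 ∩ |AD|² = 97/4]
4. A_y = 6  [line 13·x + -2·y + 115/2 = 0 ∩ |AD|² = 97/4]
   → A = (-7/2, 6)
5. C_x = -9/2  [CB · EF = 38/3 ∩ 2·signedArea(FDC) = -125/6]
6. C_y = -1/2  [CB · EF = 38/3 ∩ 2·signedArea(FDC) = -125/6]
   → C = (-9/2, -1/2)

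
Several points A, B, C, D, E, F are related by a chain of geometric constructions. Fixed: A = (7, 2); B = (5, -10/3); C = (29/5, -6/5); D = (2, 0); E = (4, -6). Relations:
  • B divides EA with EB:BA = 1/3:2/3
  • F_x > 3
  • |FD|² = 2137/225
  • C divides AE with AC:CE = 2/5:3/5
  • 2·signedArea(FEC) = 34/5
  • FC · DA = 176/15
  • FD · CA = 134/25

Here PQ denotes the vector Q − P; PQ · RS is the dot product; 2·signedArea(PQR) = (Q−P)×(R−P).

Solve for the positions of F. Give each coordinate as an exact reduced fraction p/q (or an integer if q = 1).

F = (59/15, -12/5)

1. F_x = 59/15  [2·signedArea(FEC) = 34/5 ∩ FD · CA = 134/25]
2. F_y = -12/5  [2·signedArea(FEC) = 34/5 ∩ FD · CA = 134/25]
   → F = (59/15, -12/5)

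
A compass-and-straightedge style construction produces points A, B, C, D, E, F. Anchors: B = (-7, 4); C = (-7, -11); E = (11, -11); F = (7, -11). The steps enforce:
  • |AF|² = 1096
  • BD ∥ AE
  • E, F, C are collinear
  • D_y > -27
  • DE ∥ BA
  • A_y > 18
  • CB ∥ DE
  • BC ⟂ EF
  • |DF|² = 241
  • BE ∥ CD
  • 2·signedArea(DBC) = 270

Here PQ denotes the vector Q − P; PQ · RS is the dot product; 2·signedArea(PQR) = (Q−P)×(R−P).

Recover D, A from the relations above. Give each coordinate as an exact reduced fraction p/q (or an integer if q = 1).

A = (-7, 19)
D = (11, -26)

1. D_x = 11  [CB ∥ DE ∩ BE ∥ CD]
2. D_y = -26  [CB ∥ DE ∩ BE ∥ CD]
   → D = (11, -26)
3. A_x = -7  [BD ∥ AE ∩ DE ∥ BA]
4. A_y = 19  [BD ∥ AE ∩ DE ∥ BA]
   → A = (-7, 19)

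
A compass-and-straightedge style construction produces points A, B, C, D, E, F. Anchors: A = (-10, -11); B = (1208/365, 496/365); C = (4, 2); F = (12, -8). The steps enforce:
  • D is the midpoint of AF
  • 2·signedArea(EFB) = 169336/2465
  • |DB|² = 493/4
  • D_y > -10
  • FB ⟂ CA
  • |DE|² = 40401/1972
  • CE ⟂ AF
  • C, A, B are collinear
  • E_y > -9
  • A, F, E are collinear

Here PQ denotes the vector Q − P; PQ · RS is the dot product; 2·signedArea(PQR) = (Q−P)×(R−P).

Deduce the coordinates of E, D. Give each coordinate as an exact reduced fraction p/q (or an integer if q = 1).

1. E_x = 2704/493  [A, F, E are collinear ∩ CE ⟂ AF]
2. E_y = -4382/493  [A, F, E are collinear ∩ CE ⟂ AF]
   → E = (2704/493, -4382/493)
3. D_x = 1  [D is the midpoint of AF]
4. D_y = -19/2  [D is the midpoint of AF]
   → D = (1, -19/2)

D = (1, -19/2)
E = (2704/493, -4382/493)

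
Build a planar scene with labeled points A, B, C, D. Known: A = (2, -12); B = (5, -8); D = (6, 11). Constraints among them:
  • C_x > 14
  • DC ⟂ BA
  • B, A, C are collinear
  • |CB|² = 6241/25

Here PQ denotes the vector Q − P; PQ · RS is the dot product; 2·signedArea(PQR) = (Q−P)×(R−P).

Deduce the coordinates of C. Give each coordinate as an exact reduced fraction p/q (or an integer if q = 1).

C = (362/25, 116/25)

1. C_x = 362/25  [B, A, C are collinear ∩ DC ⟂ BA]
2. C_y = 116/25  [B, A, C are collinear ∩ DC ⟂ BA]
   → C = (362/25, 116/25)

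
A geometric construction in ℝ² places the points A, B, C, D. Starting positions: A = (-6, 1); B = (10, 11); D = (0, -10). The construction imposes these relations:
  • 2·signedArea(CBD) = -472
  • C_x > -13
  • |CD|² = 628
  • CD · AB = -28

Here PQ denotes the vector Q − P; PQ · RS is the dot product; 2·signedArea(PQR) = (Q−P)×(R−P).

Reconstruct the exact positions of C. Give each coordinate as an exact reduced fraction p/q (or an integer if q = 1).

C = (-12, 12)

1. C_x = -12  [2·signedArea(CBD) = -472 ∩ CD · AB = -28]
2. C_y = 12  [2·signedArea(CBD) = -472 ∩ CD · AB = -28]
   → C = (-12, 12)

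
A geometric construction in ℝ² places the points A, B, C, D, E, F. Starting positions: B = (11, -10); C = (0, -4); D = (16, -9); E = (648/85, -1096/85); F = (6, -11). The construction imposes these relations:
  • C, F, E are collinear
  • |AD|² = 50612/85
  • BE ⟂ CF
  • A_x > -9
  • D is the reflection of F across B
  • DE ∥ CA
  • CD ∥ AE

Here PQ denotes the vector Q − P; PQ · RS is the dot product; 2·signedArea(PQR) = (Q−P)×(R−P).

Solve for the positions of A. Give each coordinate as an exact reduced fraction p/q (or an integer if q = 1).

1. A_x = -712/85  [CD ∥ AE ∩ DE ∥ CA]
2. A_y = -671/85  [CD ∥ AE ∩ DE ∥ CA]
   → A = (-712/85, -671/85)

A = (-712/85, -671/85)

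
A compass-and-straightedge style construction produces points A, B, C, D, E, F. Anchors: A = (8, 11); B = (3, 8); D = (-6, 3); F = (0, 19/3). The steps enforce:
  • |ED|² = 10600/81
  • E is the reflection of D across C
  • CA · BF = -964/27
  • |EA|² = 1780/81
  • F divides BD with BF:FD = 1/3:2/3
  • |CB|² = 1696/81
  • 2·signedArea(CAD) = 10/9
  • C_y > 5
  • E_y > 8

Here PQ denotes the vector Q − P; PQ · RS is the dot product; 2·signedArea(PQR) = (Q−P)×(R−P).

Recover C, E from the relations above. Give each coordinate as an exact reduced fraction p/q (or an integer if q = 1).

C = (-1, 52/9)
E = (4, 77/9)

1. C_x = -1  [CA · BF = -964/27 ∩ 2·signedArea(CAD) = 10/9]
2. C_y = 52/9  [CA · BF = -964/27 ∩ 2·signedArea(CAD) = 10/9]
   → C = (-1, 52/9)
3. E_x = 4  [E is the reflection of D across C]
4. E_y = 77/9  [E is the reflection of D across C]
   → E = (4, 77/9)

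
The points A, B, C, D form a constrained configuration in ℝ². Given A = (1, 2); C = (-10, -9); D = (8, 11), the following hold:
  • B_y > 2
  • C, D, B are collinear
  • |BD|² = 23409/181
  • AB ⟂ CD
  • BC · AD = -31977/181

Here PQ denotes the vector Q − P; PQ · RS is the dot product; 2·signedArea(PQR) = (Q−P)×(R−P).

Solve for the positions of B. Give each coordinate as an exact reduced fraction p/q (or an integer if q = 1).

B = (71/181, 461/181)

1. B_x = 71/181  [C, D, B are collinear ∩ AB ⟂ CD]
2. B_y = 461/181  [C, D, B are collinear ∩ AB ⟂ CD]
   → B = (71/181, 461/181)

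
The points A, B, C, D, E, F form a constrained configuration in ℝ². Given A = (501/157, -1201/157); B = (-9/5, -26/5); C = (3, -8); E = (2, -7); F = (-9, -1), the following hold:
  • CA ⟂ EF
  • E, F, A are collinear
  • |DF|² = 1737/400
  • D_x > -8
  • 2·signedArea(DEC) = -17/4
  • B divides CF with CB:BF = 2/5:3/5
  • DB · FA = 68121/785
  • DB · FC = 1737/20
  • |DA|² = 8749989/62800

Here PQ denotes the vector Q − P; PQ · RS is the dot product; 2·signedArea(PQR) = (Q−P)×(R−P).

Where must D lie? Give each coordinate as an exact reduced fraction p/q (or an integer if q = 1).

1. D_x = -36/5  [2·signedArea(DEC) = -17/4 ∩ DB · FA = 68121/785]
2. D_y = -41/20  [2·signedArea(DEC) = -17/4 ∩ DB · FA = 68121/785]
   → D = (-36/5, -41/20)

D = (-36/5, -41/20)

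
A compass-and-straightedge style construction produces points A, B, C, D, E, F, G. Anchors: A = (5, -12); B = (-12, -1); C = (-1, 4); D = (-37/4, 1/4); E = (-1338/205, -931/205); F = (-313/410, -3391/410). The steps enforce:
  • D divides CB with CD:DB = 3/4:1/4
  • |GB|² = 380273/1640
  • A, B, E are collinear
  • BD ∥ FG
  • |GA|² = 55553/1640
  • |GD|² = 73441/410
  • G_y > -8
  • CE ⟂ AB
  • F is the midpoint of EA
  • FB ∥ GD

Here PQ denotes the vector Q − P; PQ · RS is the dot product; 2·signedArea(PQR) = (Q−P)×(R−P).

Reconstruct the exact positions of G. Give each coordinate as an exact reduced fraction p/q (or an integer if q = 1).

1. G_x = 1629/820  [FB ∥ GD ∩ BD ∥ FG]
2. G_y = -5757/820  [FB ∥ GD ∩ BD ∥ FG]
   → G = (1629/820, -5757/820)

G = (1629/820, -5757/820)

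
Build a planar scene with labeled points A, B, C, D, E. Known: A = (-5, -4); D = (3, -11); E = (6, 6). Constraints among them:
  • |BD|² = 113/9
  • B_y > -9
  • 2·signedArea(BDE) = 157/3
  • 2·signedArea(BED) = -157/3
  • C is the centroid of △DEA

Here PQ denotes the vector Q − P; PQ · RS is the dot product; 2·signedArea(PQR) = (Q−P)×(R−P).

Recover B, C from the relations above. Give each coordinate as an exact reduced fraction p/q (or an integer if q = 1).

B = (1/3, -26/3)
C = (4/3, -3)

1. B_x = 1/3  [line 17·x + -3·y + -95/3 = 0 ∩ |BD|² = 113/9]
2. B_y = -26/3  [line 17·x + -3·y + -95/3 = 0 ∩ |BD|² = 113/9]
   → B = (1/3, -26/3)
3. C_x = 4/3  [C is the centroid of △DEA]
4. C_y = -3  [C is the centroid of △DEA]
   → C = (4/3, -3)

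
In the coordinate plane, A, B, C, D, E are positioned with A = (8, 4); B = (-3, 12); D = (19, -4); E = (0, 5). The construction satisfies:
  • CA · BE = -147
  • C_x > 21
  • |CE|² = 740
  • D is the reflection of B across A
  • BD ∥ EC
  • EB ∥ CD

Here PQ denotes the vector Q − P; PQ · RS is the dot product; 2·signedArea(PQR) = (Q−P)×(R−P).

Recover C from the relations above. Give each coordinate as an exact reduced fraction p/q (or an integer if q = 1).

C = (22, -11)

1. C_x = 22  [EB ∥ CD ∩ BD ∥ EC]
2. C_y = -11  [EB ∥ CD ∩ BD ∥ EC]
   → C = (22, -11)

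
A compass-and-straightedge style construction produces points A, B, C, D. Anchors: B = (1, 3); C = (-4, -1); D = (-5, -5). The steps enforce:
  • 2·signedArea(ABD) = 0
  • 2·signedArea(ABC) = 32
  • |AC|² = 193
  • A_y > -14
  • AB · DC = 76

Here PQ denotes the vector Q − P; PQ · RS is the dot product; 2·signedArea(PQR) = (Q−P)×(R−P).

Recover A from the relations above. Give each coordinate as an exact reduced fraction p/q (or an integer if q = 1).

1. A_x = -11  [2·signedArea(ABD) = 0 ∩ 2·signedArea(ABC) = 32]
2. A_y = -13  [2·signedArea(ABD) = 0 ∩ 2·signedArea(ABC) = 32]
   → A = (-11, -13)

A = (-11, -13)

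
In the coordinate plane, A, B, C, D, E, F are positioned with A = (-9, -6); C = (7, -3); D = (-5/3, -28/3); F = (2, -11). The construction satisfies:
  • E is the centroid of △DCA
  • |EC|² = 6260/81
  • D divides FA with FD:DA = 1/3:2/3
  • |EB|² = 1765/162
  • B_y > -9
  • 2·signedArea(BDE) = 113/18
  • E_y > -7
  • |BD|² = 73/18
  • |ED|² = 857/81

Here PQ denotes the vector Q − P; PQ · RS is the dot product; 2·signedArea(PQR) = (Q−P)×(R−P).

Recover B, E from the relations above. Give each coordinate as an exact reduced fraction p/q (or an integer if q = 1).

B = (-7/2, -17/2)
E = (-11/9, -55/9)

1. E_x = -11/9  [E is the centroid of △DCA]
2. E_y = -55/9  [E is the centroid of △DCA]
   → E = (-11/9, -55/9)
3. B_x = -7/2  [line -29/9·x + 4/9·y + -15/2 = 0 ∩ |BD|² = 73/18]
4. B_y = -17/2  [line -29/9·x + 4/9·y + -15/2 = 0 ∩ |BD|² = 73/18]
   → B = (-7/2, -17/2)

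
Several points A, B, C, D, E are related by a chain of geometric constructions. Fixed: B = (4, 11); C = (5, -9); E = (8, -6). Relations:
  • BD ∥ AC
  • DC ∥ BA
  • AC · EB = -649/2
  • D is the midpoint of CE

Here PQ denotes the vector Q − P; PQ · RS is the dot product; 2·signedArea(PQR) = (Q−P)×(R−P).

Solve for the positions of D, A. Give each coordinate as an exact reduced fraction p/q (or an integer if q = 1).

1. D_x = 13/2  [D is the midpoint of CE]
2. D_y = -15/2  [D is the midpoint of CE]
   → D = (13/2, -15/2)
3. A_x = 5/2  [BD ∥ AC ∩ DC ∥ BA]
4. A_y = 19/2  [BD ∥ AC ∩ DC ∥ BA]
   → A = (5/2, 19/2)

A = (5/2, 19/2)
D = (13/2, -15/2)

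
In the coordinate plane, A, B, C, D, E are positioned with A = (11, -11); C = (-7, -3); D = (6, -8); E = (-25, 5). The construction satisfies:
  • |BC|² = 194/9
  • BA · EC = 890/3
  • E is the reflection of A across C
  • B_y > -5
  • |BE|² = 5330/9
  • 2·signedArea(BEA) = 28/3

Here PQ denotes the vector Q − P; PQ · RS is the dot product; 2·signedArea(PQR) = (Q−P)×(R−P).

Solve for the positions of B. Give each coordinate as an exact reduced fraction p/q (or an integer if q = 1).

1. B_x = -8/3  [2·signedArea(BEA) = 28/3 ∩ BA · EC = 890/3]
2. B_y = -14/3  [2·signedArea(BEA) = 28/3 ∩ BA · EC = 890/3]
   → B = (-8/3, -14/3)

B = (-8/3, -14/3)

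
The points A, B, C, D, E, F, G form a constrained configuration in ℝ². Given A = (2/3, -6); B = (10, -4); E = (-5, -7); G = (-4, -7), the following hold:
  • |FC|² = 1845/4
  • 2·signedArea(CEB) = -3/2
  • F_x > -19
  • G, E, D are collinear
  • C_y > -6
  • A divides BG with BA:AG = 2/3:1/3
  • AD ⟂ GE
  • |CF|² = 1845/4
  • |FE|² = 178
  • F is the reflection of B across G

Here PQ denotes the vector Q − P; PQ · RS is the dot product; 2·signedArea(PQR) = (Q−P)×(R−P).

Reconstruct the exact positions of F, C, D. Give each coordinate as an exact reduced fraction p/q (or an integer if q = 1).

1. F_x = -18  [F is the reflection of B across G]
2. F_y = -10  [F is the reflection of B across G]
   → F = (-18, -10)
3. C_x = 3  [line -3·x + 15·y + 183/2 = 0 ∩ |CF|² = 1845/4]
4. C_y = -11/2  [line -3·x + 15·y + 183/2 = 0 ∩ |CF|² = 1845/4]
   → C = (3, -11/2)
5. D_x = 2/3  [G, E, D are collinear ∩ AD ⟂ GE]
6. D_y = -7  [G, E, D are collinear ∩ AD ⟂ GE]
   → D = (2/3, -7)

C = (3, -11/2)
D = (2/3, -7)
F = (-18, -10)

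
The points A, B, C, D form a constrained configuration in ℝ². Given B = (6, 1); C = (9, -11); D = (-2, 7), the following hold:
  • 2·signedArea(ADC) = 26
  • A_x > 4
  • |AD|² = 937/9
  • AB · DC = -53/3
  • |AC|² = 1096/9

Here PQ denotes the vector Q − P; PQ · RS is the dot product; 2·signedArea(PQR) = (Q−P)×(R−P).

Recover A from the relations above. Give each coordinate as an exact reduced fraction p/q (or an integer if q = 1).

1. A_x = 13/3  [2·signedArea(ADC) = 26 ∩ AB · DC = -53/3]
2. A_y = -1  [2·signedArea(ADC) = 26 ∩ AB · DC = -53/3]
   → A = (13/3, -1)

A = (13/3, -1)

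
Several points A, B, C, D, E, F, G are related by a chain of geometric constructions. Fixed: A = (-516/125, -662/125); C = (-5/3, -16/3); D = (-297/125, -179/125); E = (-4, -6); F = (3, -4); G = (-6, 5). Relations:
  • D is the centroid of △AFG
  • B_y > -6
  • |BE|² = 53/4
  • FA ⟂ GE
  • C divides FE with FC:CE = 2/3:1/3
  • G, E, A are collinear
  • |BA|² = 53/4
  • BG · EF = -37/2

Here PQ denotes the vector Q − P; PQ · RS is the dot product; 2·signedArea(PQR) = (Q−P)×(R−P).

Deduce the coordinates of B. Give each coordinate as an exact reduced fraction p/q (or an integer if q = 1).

1. B_x = -1/2  [line -7·x + -2·y + -27/2 = 0 ∩ |BE|² = 53/4]
2. B_y = -5  [line -7·x + -2·y + -27/2 = 0 ∩ |BE|² = 53/4]
   → B = (-1/2, -5)

B = (-1/2, -5)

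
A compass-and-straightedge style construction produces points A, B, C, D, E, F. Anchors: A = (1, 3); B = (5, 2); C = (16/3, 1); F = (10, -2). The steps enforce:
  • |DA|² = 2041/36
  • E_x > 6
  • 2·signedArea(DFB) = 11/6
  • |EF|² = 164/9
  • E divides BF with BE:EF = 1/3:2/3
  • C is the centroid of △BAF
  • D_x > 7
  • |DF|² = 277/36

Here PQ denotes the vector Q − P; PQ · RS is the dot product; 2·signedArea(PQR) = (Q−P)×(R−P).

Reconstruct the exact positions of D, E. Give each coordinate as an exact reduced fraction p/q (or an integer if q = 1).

1. D_x = 23/3  [line -4·x + -5·y + 169/6 = 0 ∩ |DA|² = 2041/36]
2. D_y = -1/2  [line -4·x + -5·y + 169/6 = 0 ∩ |DA|² = 2041/36]
   → D = (23/3, -1/2)
3. E_x = 20/3  [E divides BF with BE:EF = 1/3:2/3]
4. E_y = 2/3  [E divides BF with BE:EF = 1/3:2/3]
   → E = (20/3, 2/3)

D = (23/3, -1/2)
E = (20/3, 2/3)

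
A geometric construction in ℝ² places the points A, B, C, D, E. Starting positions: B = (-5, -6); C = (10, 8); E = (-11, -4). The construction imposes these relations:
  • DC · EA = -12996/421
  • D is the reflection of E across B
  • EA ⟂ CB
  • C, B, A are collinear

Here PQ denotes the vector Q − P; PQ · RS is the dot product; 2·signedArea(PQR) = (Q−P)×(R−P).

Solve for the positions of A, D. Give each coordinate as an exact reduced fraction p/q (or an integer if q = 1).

1. A_x = -3035/421  [C, B, A are collinear ∩ EA ⟂ CB]
2. A_y = -3394/421  [C, B, A are collinear ∩ EA ⟂ CB]
   → A = (-3035/421, -3394/421)
3. D_x = 1  [D is the reflection of E across B]
4. D_y = -8  [D is the reflection of E across B]
   → D = (1, -8)

A = (-3035/421, -3394/421)
D = (1, -8)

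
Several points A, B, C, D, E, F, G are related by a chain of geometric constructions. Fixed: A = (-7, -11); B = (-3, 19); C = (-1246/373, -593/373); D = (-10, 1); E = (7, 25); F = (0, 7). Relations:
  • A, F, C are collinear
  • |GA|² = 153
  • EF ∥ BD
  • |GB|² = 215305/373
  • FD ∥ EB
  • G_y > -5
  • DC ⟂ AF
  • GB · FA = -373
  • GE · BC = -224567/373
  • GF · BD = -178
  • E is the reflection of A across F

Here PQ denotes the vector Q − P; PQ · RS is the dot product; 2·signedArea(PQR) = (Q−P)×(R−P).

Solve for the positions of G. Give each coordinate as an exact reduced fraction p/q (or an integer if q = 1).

1. G_x = 1238/373  [GF · BD = -178 ∩ GE · BC = -224567/373]
2. G_y = -1559/373  [GF · BD = -178 ∩ GE · BC = -224567/373]
   → G = (1238/373, -1559/373)

G = (1238/373, -1559/373)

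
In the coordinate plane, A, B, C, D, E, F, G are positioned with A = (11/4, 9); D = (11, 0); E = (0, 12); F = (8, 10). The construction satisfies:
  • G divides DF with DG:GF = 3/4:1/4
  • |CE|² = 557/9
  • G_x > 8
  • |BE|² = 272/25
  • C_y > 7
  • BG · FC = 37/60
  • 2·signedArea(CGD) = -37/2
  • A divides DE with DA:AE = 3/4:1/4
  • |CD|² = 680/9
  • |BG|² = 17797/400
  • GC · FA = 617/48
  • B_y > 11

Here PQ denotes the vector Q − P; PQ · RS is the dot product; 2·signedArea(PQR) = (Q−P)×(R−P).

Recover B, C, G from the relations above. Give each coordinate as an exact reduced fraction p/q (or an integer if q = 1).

B = (16/5, 56/5)
C = (19/3, 22/3)
G = (35/4, 15/2)

1. G_x = 35/4  [G divides DF with DG:GF = 3/4:1/4]
2. G_y = 15/2  [G divides DF with DG:GF = 3/4:1/4]
   → G = (35/4, 15/2)
3. C_x = 19/3  [2·signedArea(CGD) = -37/2 ∩ GC · FA = 617/48]
4. C_y = 22/3  [2·signedArea(CGD) = -37/2 ∩ GC · FA = 617/48]
   → C = (19/3, 22/3)
5. B_x = 16/5  [line 5/3·x + 8/3·y + -176/5 = 0 ∩ |BG|² = 17797/400]
6. B_y = 56/5  [line 5/3·x + 8/3·y + -176/5 = 0 ∩ |BG|² = 17797/400]
   → B = (16/5, 56/5)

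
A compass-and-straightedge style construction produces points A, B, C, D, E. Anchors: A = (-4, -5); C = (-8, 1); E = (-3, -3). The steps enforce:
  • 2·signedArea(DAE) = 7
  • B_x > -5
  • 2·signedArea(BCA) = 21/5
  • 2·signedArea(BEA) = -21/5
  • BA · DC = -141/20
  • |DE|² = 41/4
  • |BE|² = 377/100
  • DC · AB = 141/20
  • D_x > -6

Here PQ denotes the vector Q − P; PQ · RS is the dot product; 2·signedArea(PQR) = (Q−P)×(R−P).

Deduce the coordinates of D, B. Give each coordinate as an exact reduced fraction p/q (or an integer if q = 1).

B = (-49/10, -13/5)
D = (-11/2, -1)

1. D_x = -11/2  [line -2·x + 1·y + -10 = 0 ∩ |DE|² = 41/4]
2. D_y = -1  [line -2·x + 1·y + -10 = 0 ∩ |DE|² = 41/4]
   → D = (-11/2, -1)
3. B_x = -49/10  [DC · AB = 141/20 ∩ 2·signedArea(BCA) = 21/5]
4. B_y = -13/5  [DC · AB = 141/20 ∩ 2·signedArea(BCA) = 21/5]
   → B = (-49/10, -13/5)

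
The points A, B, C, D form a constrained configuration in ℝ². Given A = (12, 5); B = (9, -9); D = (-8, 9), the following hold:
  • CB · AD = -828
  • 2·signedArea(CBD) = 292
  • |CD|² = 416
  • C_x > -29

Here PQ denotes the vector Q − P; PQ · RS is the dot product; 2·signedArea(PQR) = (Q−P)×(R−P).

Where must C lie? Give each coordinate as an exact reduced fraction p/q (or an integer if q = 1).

C = (-28, 13)

1. C_x = -28  [2·signedArea(CBD) = 292 ∩ CB · AD = -828]
2. C_y = 13  [2·signedArea(CBD) = 292 ∩ CB · AD = -828]
   → C = (-28, 13)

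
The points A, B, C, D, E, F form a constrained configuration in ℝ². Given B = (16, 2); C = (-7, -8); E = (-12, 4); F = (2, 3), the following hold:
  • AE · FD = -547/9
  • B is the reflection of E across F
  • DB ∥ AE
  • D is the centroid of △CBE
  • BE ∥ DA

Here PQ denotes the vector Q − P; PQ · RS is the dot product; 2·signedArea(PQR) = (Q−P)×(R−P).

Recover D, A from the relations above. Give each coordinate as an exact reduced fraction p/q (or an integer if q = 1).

A = (-29, 4/3)
D = (-1, -2/3)

1. D_x = -1  [D is the centroid of △CBE]
2. D_y = -2/3  [D is the centroid of △CBE]
   → D = (-1, -2/3)
3. A_x = -29  [DB ∥ AE ∩ BE ∥ DA]
4. A_y = 4/3  [DB ∥ AE ∩ BE ∥ DA]
   → A = (-29, 4/3)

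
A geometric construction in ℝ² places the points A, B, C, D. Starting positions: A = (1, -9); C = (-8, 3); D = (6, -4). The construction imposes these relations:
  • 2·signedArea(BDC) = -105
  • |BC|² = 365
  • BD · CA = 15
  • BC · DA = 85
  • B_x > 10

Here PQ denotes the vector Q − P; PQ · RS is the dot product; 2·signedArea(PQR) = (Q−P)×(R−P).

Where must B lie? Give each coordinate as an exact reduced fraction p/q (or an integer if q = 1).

1. B_x = 11  [BC · DA = 85 ∩ BD · CA = 15]
2. B_y = 1  [BC · DA = 85 ∩ BD · CA = 15]
   → B = (11, 1)

B = (11, 1)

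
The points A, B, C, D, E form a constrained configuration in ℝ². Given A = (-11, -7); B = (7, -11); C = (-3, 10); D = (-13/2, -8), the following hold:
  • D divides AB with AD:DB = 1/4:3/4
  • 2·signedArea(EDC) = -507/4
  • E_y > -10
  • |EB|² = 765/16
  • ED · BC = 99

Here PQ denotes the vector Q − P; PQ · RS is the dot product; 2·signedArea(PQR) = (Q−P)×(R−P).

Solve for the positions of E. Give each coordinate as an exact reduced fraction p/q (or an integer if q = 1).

1. E_x = 1/4  [2·signedArea(EDC) = -507/4 ∩ ED · BC = 99]
2. E_y = -19/2  [2·signedArea(EDC) = -507/4 ∩ ED · BC = 99]
   → E = (1/4, -19/2)

E = (1/4, -19/2)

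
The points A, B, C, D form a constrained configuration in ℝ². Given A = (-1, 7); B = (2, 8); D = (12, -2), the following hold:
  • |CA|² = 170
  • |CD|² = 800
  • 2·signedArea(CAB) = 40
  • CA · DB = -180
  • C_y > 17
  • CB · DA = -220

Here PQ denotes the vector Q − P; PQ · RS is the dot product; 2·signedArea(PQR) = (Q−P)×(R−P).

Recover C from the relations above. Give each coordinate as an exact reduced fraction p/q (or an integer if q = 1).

1. C_x = -8  [2·signedArea(CAB) = 40 ∩ CB · DA = -220]
2. C_y = 18  [2·signedArea(CAB) = 40 ∩ CB · DA = -220]
   → C = (-8, 18)

C = (-8, 18)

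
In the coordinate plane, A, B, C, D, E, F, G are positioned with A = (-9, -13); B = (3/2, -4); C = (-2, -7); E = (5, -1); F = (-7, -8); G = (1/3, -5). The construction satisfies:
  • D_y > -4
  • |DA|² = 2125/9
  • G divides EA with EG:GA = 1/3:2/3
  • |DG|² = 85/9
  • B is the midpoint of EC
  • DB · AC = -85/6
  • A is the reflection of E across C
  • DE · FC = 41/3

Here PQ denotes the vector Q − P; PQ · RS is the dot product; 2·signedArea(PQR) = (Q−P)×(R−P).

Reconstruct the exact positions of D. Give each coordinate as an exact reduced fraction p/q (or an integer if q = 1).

D = (8/3, -3)

1. D_x = 8/3  [DE · FC = 41/3 ∩ DB · AC = -85/6]
2. D_y = -3  [DE · FC = 41/3 ∩ DB · AC = -85/6]
   → D = (8/3, -3)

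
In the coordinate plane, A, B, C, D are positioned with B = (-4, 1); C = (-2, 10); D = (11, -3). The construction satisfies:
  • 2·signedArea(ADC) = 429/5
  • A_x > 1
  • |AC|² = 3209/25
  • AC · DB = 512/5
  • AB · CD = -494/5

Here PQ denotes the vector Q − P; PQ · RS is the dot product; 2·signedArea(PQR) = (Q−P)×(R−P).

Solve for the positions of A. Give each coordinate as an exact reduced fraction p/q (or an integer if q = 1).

A = (2, -3/5)

1. A_x = 2  [AB · CD = -494/5 ∩ AC · DB = 512/5]
2. A_y = -3/5  [AB · CD = -494/5 ∩ AC · DB = 512/5]
   → A = (2, -3/5)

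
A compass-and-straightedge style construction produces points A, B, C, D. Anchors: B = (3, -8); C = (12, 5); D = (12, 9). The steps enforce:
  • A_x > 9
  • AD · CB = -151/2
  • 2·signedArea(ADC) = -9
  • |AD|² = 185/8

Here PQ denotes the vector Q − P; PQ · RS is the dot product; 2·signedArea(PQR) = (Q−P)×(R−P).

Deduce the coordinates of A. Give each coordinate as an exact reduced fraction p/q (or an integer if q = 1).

A = (39/4, 19/4)

1. A_x = 39/4  [2·signedArea(ADC) = -9 ∩ AD · CB = -151/2]
2. A_y = 19/4  [2·signedArea(ADC) = -9 ∩ AD · CB = -151/2]
   → A = (39/4, 19/4)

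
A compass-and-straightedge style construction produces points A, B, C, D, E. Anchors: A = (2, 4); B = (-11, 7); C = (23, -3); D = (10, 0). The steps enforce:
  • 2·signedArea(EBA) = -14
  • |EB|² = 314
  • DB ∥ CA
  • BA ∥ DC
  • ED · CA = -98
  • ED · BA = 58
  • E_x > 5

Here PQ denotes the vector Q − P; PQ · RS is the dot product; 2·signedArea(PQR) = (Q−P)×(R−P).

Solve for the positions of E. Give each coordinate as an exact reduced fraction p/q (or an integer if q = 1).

E = (6, 2)

1. E_x = 6  [ED · CA = -98 ∩ ED · BA = 58]
2. E_y = 2  [ED · CA = -98 ∩ ED · BA = 58]
   → E = (6, 2)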